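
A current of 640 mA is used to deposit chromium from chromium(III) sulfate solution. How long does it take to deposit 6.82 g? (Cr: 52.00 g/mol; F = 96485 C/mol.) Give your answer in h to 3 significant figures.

16.5 h

n(Cr) = 6.82 / 52.00 = 0.1312 mol
Cr³⁺ + 3e⁻ → Cr, so n(e⁻) = 3 × 0.1312 = 0.3936 mol
Q = 0.3936 × 96485 = 37980 C
t = Q / I = 37980 / 0.640 = 59340 s = 16.5 h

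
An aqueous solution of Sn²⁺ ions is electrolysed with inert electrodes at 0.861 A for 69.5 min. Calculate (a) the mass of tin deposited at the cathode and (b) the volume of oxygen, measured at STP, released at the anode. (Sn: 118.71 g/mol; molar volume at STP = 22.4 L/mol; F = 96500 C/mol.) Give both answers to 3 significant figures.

2.21 g Sn; 0.208 L O₂

Q = 0.861 × 4170 = 3590 C; n(e⁻) = 3590 / 96500 = 0.03720 mol
Cathode: Sn²⁺ + 2e⁻ → Sn → n(Sn) = 0.03720/2 = 0.01860 mol → 2.21 g
Anode: 2H₂O → O₂ + 4H⁺ + 4e⁻ → n(O₂) = 0.03720/4 = 0.009300 mol → 0.208 L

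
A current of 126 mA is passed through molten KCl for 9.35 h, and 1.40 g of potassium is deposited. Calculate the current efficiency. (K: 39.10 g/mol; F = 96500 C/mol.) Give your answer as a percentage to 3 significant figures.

Q = 0.126 × 33660 = 4241 C
n(e⁻) = 4241 / 96500 = 0.04395 mol
K⁺ + e⁻ → K, so theoretical n(K) = 0.04395 mol → 1.718 g
Efficiency = 1.40 / 1.718 = 0.8149 = 81.5%

81.5%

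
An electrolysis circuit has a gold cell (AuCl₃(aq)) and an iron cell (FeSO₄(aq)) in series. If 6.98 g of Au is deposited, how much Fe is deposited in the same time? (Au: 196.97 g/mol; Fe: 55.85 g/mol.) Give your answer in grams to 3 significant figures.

2.97 g

n(Au) = 6.98 / 196.97 = 0.03544 mol
Au³⁺ + 3e⁻ → Au, so n(e⁻) = 3 × 0.03544 = 0.1063 mol
The cells are in series, so the same charge (and hence the same n(e⁻) = 0.1063 mol) passes through both.
Fe²⁺ + 2e⁻ → Fe, so n(Fe) = 0.1063 / 2 = 0.05315 mol
m(Fe) = 0.05315 × 55.85 = 2.97 g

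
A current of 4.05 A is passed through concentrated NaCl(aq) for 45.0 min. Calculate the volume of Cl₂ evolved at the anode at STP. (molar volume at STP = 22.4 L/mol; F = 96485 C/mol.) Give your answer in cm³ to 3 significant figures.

Q = 4.05 A × 2700 s = 10940 C
Moles of electrons = 10940 / 96485 = 0.1134 mol
2Cl⁻ → Cl₂ + 2e⁻, so n(Cl₂) = 0.1134 / 2 = 0.05670 mol
V = 0.05670 × 22.4 = 1.270 L
= 1270 cm³

1270 cm³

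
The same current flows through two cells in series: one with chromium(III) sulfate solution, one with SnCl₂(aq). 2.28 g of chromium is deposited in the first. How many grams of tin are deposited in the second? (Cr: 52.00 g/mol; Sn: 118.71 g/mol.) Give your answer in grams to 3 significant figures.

n(Cr) = 2.28 / 52.00 = 0.04385 mol
Cr³⁺ + 3e⁻ → Cr, so n(e⁻) = 3 × 0.04385 = 0.1316 mol
Since the cells are in series, n(e⁻) in the Sn cell is also 0.1316 mol.
Sn²⁺ + 2e⁻ → Sn, so n(Sn) = 0.1316 / 2 = 0.06580 mol
m(Sn) = 0.06580 × 118.71 = 7.81 g

7.81 g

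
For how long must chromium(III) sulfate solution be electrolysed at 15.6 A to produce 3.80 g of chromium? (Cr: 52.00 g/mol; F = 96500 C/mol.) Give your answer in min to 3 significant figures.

n(Cr) = 3.80 / 52.00 = 0.07308 mol
Cr³⁺ + 3e⁻ → Cr, so n(e⁻) = 3 × 0.07308 = 0.2192 mol
Q = 0.2192 × 96500 = 21150 C
t = Q / I = 21150 / 15.6 = 1356 s = 22.6 min

22.6 min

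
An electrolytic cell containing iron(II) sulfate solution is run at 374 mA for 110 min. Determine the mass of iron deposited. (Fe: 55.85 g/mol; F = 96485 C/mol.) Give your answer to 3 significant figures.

0.714 g

Q = 0.374 A × 6600 s = 2468 C
n(e⁻) = Q/F = 2468/96485 = 0.02558 mol
Fe²⁺ + 2e⁻ → Fe, so n(Fe) = 0.02558 / 2 = 0.01279 mol
m = 0.01279 × 55.85 = 0.714 g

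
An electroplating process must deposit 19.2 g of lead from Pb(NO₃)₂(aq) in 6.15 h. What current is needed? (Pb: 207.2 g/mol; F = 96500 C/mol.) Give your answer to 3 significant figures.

0.808 A

n(Pb) = 19.2 / 207.2 = 0.09266 mol
Pb²⁺ + 2e⁻ → Pb, so n(e⁻) = 2 × 0.09266 = 0.1853 mol
Q = 0.1853 × 96500 = 17880 C
I = Q / t = 17880 / 22140 s = 0.808 A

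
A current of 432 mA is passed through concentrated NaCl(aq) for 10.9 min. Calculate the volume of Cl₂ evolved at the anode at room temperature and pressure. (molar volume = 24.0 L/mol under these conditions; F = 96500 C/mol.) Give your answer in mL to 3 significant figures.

Charge passed = 0.432 × 654 = 282.5 C
n(e⁻) = Q/F = 282.5/96500 = 0.002927 mol
2Cl⁻ → Cl₂ + 2e⁻, so n(Cl₂) = 0.002927 / 2 = 0.001464 mol
V = 0.001464 × 24.0 = 0.03514 L
= 35.1 mL

35.1 mL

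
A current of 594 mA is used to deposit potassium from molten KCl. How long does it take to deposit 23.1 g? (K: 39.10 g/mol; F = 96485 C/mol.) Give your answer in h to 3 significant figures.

26.7 h

n(K) = 23.1 / 39.10 = 0.5908 mol
K⁺ + e⁻ → K, so n(e⁻) = 0.5908 mol
Q = 0.5908 × 96485 = 57000 C
t = Q / I = 57000 / 0.594 = 95960 s = 26.7 h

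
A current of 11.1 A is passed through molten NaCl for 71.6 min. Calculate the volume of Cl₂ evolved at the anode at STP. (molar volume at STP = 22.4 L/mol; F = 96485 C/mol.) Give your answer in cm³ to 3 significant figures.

Q = It = 11.1 × 4296 = 47690 C
Moles of electrons = 47690 / 96485 = 0.4943 mol
2Cl⁻ → Cl₂ + 2e⁻, so n(Cl₂) = 0.4943 / 2 = 0.2472 mol
V = 0.2472 × 22.4 = 5.537 L
= 5540 cm³

5540 cm³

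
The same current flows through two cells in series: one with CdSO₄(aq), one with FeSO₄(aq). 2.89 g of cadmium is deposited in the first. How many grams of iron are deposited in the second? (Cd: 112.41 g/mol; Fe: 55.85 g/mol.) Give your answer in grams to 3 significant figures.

1.44 g

n(Cd) = 2.89 / 112.41 = 0.02571 mol
Cd²⁺ + 2e⁻ → Cd, so n(e⁻) = 2 × 0.02571 = 0.05142 mol
The cells are in series, so the same charge (and hence the same n(e⁻) = 0.05142 mol) passes through both.
Fe²⁺ + 2e⁻ → Fe, so n(Fe) = 0.05142 / 2 = 0.02571 mol
m(Fe) = 0.02571 × 55.85 = 1.44 g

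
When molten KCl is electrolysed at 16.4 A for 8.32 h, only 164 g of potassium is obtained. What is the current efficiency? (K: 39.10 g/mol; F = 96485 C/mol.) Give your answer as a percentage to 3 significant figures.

82.4%

Q = 16.4 × 29952 = 4.912×10^5 C
n(e⁻) = 4.912×10^5 / 96485 = 5.091 mol
K⁺ + e⁻ → K, so theoretical n(K) = 5.091 mol → 199.1 g
Efficiency = 164 / 199.1 = 0.8237 = 82.4%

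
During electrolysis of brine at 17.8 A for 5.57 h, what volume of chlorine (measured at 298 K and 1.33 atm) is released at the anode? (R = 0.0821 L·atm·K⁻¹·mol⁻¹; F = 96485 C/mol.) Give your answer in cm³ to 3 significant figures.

34000 cm³

Q = It = 17.8 × 20052 = 3.569×10^5 C
n(e⁻) = 3.569×10^5 / 96485 = 3.699 mol
2Cl⁻ → Cl₂ + 2e⁻, so n(Cl₂) = 3.699 / 2 = 1.850 mol
V = nRT/P = 1.850 × 0.0821 × 298 / 1.33 = 34.03 L
= 34000 cm³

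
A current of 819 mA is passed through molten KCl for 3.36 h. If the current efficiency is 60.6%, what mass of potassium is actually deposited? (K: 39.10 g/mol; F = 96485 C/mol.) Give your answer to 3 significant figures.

2.43 g

Q = 0.819 × 12096 = 9907 C
n(e⁻) = 9907 / 96485 = 0.1027 mol
K⁺ + e⁻ → K, so theoretical m(K) = 0.1027 × 39.10 = 4.016 g
Actual mass = 60.6% × 4.016 = 2.43 g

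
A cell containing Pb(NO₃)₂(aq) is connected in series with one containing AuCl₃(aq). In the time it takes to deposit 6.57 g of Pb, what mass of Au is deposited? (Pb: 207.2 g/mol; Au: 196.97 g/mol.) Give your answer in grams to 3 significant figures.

n(Pb) = 6.57 / 207.2 = 0.03171 mol
Pb²⁺ + 2e⁻ → Pb, so n(e⁻) = 2 × 0.03171 = 0.06342 mol
In series, the same 0.06342 mol of electrons flows through the second cell.
Au³⁺ + 3e⁻ → Au, so n(Au) = 0.06342 / 3 = 0.02114 mol
m(Au) = 0.02114 × 196.97 = 4.16 g

4.16 g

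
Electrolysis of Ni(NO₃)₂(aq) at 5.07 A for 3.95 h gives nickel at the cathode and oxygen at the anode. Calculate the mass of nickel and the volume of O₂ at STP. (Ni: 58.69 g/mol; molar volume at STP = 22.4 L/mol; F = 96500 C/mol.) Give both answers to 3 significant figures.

21.9 g Ni; 4.18 L O₂

Q = 5.07 × 14220 = 72100 C; n(e⁻) = 72100 / 96500 = 0.7472 mol
Cathode: Ni²⁺ + 2e⁻ → Ni → n(Ni) = 0.7472/2 = 0.3736 mol → 21.9 g
Anode: 2H₂O → O₂ + 4H⁺ + 4e⁻ → n(O₂) = 0.7472/4 = 0.1868 mol → 4.18 L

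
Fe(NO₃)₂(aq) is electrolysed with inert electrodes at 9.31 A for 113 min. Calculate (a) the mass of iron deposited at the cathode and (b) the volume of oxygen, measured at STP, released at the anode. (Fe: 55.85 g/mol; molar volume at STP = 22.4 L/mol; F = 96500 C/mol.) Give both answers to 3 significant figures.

18.3 g Fe; 3.66 L O₂

Q = 9.31 × 6780 = 63120 C; n(e⁻) = 63120 / 96500 = 0.6541 mol
Cathode: Fe²⁺ + 2e⁻ → Fe → n(Fe) = 0.6541/2 = 0.3271 mol → 18.3 g
Anode: 2H₂O → O₂ + 4H⁺ + 4e⁻ → n(O₂) = 0.6541/4 = 0.1635 mol → 3.66 L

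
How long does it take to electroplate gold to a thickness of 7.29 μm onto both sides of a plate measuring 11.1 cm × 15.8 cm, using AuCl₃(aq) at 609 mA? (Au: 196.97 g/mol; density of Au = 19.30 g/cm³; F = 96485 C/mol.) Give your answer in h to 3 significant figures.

Plated area = 2 × 11.1 × 15.8 = 350.8 cm²
Volume = 350.8 × 7.29×10⁻⁴ cm = 0.2557 cm³
m(Au) = 0.2557 × 19.30 = 4.935 g
n(Au) = 4.935 / 196.97 = 0.02505 mol; n(e⁻) = 3 × 0.02505 = 0.07515 mol
Q = 0.07515 × 96485 = 7251 C
t = 7251 / 0.609 = 11910 s = 3.31 h

3.31 h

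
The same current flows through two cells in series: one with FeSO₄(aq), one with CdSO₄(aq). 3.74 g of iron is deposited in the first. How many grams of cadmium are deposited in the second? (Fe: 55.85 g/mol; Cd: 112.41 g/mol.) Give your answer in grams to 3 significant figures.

7.53 g

n(Fe) = 3.74 / 55.85 = 0.06697 mol
Fe²⁺ + 2e⁻ → Fe, so n(e⁻) = 2 × 0.06697 = 0.1339 mol
Since the cells are in series, n(e⁻) in the Cd cell is also 0.1339 mol.
Cd²⁺ + 2e⁻ → Cd, so n(Cd) = 0.1339 / 2 = 0.06695 mol
m(Cd) = 0.06695 × 112.41 = 7.53 g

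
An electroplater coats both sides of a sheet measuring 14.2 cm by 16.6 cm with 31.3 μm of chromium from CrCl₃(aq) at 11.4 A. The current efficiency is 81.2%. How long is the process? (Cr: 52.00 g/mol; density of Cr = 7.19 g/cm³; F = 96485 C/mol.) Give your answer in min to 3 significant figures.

106 min

Plated area = 2 × 14.2 × 16.6 = 471.4 cm²
Volume = 471.4 × 31.3×10⁻⁴ cm = 1.475 cm³
m(Cr) = 1.475 × 7.19 = 10.61 g
n(Cr) = 10.61 / 52.00 = 0.2040 mol; n(e⁻) = 3 × 0.2040 = 0.6120 mol
Q = 0.6120 × 96485 / 0.812 = 72720 C
t = 72720 / 11.4 = 6379 s = 106 min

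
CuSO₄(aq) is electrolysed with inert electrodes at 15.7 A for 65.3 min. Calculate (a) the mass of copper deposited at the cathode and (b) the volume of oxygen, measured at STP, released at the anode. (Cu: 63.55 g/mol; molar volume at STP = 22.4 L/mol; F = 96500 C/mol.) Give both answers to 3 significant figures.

20.3 g Cu; 3.57 L O₂

Q = 15.7 × 3918 = 61510 C; n(e⁻) = 61510 / 96500 = 0.6374 mol
Cathode: Cu²⁺ + 2e⁻ → Cu → n(Cu) = 0.6374/2 = 0.3187 mol → 20.3 g
Anode: 2H₂O → O₂ + 4H⁺ + 4e⁻ → n(O₂) = 0.6374/4 = 0.1594 mol → 3.57 L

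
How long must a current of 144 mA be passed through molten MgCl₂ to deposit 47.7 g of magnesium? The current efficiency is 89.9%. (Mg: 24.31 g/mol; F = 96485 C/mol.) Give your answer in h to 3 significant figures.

812 h

n(Mg) = 47.7 / 24.31 = 1.962 mol
Mg²⁺ + 2e⁻ → Mg, so n(e⁻) = 2 × 1.962 = 3.924 mol
Q = 3.924 × 96485 / 0.899 = 4.211×10^5 C
t = Q / I = 4.211×10^5 / 0.144 = 2.924×10^6 s = 812 h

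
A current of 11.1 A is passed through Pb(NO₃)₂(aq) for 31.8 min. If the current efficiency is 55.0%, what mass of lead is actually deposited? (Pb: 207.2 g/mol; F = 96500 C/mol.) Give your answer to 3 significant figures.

Q = 11.1 × 1908 = 21180 C
n(e⁻) = 21180 / 96500 = 0.2195 mol
Pb²⁺ + 2e⁻ → Pb, so theoretical m(Pb) = 0.1098 × 207.2 = 22.75 g
Actual mass = 55.0% × 22.75 = 12.5 g

12.5 g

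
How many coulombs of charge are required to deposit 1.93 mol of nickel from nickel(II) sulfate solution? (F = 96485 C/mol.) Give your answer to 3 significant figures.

3.72×10^5 C

Ni²⁺ + 2e⁻ → Ni, so n(e⁻) = 2 × 1.93 = 3.860 mol
Q = 3.860 × 96485 = 3.724×10^5 C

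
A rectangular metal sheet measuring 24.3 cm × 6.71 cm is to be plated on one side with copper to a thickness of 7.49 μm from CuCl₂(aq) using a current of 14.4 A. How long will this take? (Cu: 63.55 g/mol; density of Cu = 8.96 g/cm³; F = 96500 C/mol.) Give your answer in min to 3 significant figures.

Plated area = 24.3 × 6.71 = 163.1 cm²
Volume = 163.1 × 7.49×10⁻⁴ cm = 0.1222 cm³
m(Cu) = 0.1222 × 8.96 = 1.095 g
n(Cu) = 1.095 / 63.55 = 0.01723 mol; n(e⁻) = 2 × 0.01723 = 0.03446 mol
Q = 0.03446 × 96500 = 3325 C
t = 3325 / 14.4 = 230.9 s = 3.85 min

3.85 min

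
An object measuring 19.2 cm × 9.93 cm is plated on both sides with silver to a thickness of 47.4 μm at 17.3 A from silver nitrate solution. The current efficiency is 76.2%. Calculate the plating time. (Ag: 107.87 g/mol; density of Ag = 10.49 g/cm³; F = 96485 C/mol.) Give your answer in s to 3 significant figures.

Plated area = 2 × 19.2 × 9.93 = 381.3 cm²
Volume = 381.3 × 47.4×10⁻⁴ cm = 1.807 cm³
m(Ag) = 1.807 × 10.49 = 18.96 g
n(Ag) = 18.96 / 107.87 = 0.1758 mol; n(e⁻) = 0.1758 mol
Q = 0.1758 × 96485 / 0.762 = 22260 C
t = 22260 / 17.3 = 1287 s

1290 s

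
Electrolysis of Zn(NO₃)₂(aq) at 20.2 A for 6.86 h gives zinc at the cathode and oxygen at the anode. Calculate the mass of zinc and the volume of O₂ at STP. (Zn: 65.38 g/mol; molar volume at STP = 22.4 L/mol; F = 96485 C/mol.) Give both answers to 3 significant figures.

169 g Zn; 29.0 L O₂

Q = 20.2 × 24696 = 4.989×10^5 C; n(e⁻) = 4.989×10^5 / 96485 = 5.171 mol
Cathode: Zn²⁺ + 2e⁻ → Zn → n(Zn) = 5.171/2 = 2.586 mol → 169 g
Anode: 2H₂O → O₂ + 4H⁺ + 4e⁻ → n(O₂) = 5.171/4 = 1.293 mol → 29.0 L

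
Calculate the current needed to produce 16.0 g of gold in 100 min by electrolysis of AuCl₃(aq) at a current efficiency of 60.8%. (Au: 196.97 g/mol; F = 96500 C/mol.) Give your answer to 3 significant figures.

n(Au) = 16.0 / 196.97 = 0.08123 mol
Au³⁺ + 3e⁻ → Au, so n(e⁻) = 3 × 0.08123 = 0.2437 mol
Q = 0.2437 × 96500 / 0.608 = 38680 C
I = Q / t = 38680 / 6000 s = 6.45 A

6.45 A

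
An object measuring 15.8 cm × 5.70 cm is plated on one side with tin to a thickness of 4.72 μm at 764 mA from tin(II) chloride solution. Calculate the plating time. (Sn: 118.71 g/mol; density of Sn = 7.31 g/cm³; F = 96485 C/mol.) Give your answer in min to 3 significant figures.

11.0 min

Plated area = 15.8 × 5.70 = 90.06 cm²
Volume = 90.06 × 4.72×10⁻⁴ cm = 0.04251 cm³
m(Sn) = 0.04251 × 7.31 = 0.3107 g
n(Sn) = 0.3107 / 118.71 = 0.002617 mol; n(e⁻) = 2 × 0.002617 = 0.005234 mol
Q = 0.005234 × 96485 = 505.0 C
t = 505.0 / 0.764 = 661.0 s = 11.0 min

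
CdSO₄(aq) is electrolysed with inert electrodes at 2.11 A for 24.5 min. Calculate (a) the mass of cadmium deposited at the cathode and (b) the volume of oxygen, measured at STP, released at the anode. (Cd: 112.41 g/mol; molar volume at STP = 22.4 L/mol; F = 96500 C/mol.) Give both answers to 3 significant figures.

Q = 2.11 × 1470 = 3102 C; n(e⁻) = 3102 / 96500 = 0.03215 mol
Cathode: Cd²⁺ + 2e⁻ → Cd → n(Cd) = 0.03215/2 = 0.01608 mol → 1.81 g
Anode: 2H₂O → O₂ + 4H⁺ + 4e⁻ → n(O₂) = 0.03215/4 = 0.008038 mol → 0.180 L

1.81 g Cd; 0.180 L O₂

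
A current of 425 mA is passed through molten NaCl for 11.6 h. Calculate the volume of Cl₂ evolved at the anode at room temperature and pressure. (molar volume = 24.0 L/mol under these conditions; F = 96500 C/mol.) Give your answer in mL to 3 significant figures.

2210 mL

Charge passed = 0.425 × 41760 = 17750 C
n(e⁻) = Q/F = 17750/96500 = 0.1839 mol
2Cl⁻ → Cl₂ + 2e⁻, so n(Cl₂) = 0.1839 / 2 = 0.09195 mol
V = 0.09195 × 24.0 = 2.207 L
= 2210 mL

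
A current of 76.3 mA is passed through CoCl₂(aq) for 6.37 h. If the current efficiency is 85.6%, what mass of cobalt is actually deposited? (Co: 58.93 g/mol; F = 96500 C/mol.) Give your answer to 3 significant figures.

Q = 0.0763 × 22932 = 1750 C
n(e⁻) = 1750 / 96500 = 0.01813 mol
Co²⁺ + 2e⁻ → Co, so theoretical m(Co) = 0.009065 × 58.93 = 0.5342 g
Actual mass = 85.6% × 0.5342 = 0.457 g

0.457 g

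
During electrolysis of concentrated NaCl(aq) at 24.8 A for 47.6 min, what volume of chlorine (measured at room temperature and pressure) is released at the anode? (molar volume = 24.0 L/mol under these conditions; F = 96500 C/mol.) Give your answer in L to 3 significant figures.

8.81 L

Q = 24.8 A × 2856 s = 70830 C
n(e⁻) = 70830 / 96500 = 0.7340 mol
2Cl⁻ → Cl₂ + 2e⁻, so n(Cl₂) = 0.7340 / 2 = 0.3670 mol
V = 0.3670 × 24.0 = 8.808 L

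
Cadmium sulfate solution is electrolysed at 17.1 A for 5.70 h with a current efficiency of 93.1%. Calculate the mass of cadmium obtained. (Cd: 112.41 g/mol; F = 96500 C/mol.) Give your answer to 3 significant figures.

190 g

Q = 17.1 × 20520 = 3.509×10^5 C
n(e⁻) = 3.509×10^5 / 96500 = 3.636 mol
Cd²⁺ + 2e⁻ → Cd, so theoretical m(Cd) = 1.818 × 112.41 = 204.4 g
Actual mass = 93.1% × 204.4 = 190 g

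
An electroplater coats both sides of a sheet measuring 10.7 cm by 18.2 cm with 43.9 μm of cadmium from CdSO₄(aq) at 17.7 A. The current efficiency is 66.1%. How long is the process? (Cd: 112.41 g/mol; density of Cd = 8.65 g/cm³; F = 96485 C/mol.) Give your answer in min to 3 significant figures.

36.2 min

Plated area = 2 × 10.7 × 18.2 = 389.5 cm²
Volume = 389.5 × 43.9×10⁻⁴ cm = 1.710 cm³
m(Cd) = 1.710 × 8.65 = 14.79 g
n(Cd) = 14.79 / 112.41 = 0.1316 mol; n(e⁻) = 2 × 0.1316 = 0.2632 mol
Q = 0.2632 × 96485 / 0.661 = 38420 C
t = 38420 / 17.7 = 2171 s = 36.2 min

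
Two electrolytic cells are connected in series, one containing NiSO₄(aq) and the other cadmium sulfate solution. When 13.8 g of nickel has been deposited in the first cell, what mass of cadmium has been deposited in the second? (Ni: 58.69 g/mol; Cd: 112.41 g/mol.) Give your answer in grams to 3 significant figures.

26.4 g

n(Ni) = 13.8 / 58.69 = 0.2351 mol
Ni²⁺ + 2e⁻ → Ni, so n(e⁻) = 2 × 0.2351 = 0.4702 mol
Since the cells are in series, n(e⁻) in the Cd cell is also 0.4702 mol.
Cd²⁺ + 2e⁻ → Cd, so n(Cd) = 0.4702 / 2 = 0.2351 mol
m(Cd) = 0.2351 × 112.41 = 26.4 g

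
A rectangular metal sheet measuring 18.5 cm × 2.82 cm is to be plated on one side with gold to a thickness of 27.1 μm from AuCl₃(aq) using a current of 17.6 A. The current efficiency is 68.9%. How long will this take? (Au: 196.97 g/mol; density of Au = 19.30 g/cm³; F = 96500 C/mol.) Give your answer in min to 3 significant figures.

5.51 min

Plated area = 18.5 × 2.82 = 52.17 cm²
Volume = 52.17 × 27.1×10⁻⁴ cm = 0.1414 cm³
m(Au) = 0.1414 × 19.30 = 2.729 g
n(Au) = 2.729 / 196.97 = 0.01385 mol; n(e⁻) = 3 × 0.01385 = 0.04155 mol
Q = 0.04155 × 96500 / 0.689 = 5819 C
t = 5819 / 17.6 = 330.6 s = 5.51 min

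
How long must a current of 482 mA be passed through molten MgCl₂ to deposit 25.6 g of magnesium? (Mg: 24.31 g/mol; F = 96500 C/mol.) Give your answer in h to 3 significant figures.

117 h

n(Mg) = 25.6 / 24.31 = 1.053 mol
Mg²⁺ + 2e⁻ → Mg, so n(e⁻) = 2 × 1.053 = 2.106 mol
Q = 2.106 × 96500 = 2.032×10^5 C
t = Q / I = 2.032×10^5 / 0.482 = 4.216×10^5 s = 117 h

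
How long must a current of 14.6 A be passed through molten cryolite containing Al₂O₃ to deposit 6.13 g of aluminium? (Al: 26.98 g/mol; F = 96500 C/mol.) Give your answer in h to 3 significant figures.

1.25 h

n(Al) = 6.13 / 26.98 = 0.2272 mol
Al³⁺ + 3e⁻ → Al, so n(e⁻) = 3 × 0.2272 = 0.6816 mol
Q = 0.6816 × 96500 = 65770 C
t = Q / I = 65770 / 14.6 = 4505 s = 1.25 h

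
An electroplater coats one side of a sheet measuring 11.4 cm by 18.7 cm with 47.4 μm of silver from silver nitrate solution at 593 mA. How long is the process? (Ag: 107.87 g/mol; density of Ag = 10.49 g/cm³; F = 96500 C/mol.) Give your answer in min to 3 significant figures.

267 min

Plated area = 11.4 × 18.7 = 213.2 cm²
Volume = 213.2 × 47.4×10⁻⁴ cm = 1.011 cm³
m(Ag) = 1.011 × 10.49 = 10.61 g
n(Ag) = 10.61 / 107.87 = 0.09836 mol; n(e⁻) = 0.09836 mol
Q = 0.09836 × 96500 = 9492 C
t = 9492 / 0.593 = 16010 s = 267 min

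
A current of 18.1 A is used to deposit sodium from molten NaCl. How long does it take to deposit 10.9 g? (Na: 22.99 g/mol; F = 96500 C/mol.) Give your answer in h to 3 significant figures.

n(Na) = 10.9 / 22.99 = 0.4741 mol
Na⁺ + e⁻ → Na, so n(e⁻) = 0.4741 mol
Q = 0.4741 × 96500 = 45750 C
t = Q / I = 45750 / 18.1 = 2528 s = 0.702 h

0.702 h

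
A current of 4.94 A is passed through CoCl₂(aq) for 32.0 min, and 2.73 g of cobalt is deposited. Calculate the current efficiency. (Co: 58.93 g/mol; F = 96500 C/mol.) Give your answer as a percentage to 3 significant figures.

Q = 4.94 × 1920 = 9485 C
n(e⁻) = 9485 / 96500 = 0.09829 mol
Co²⁺ + 2e⁻ → Co, so theoretical n(Co) = 0.04915 mol → 2.896 g
Efficiency = 2.73 / 2.896 = 0.9427 = 94.3%

94.3%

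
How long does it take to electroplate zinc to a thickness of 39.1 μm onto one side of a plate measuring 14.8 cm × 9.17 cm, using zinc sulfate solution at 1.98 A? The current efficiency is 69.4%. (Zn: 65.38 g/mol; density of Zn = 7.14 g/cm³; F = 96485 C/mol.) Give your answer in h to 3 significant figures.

2.26 h

Plated area = 14.8 × 9.17 = 135.7 cm²
Volume = 135.7 × 39.1×10⁻⁴ cm = 0.5306 cm³
m(Zn) = 0.5306 × 7.14 = 3.788 g
n(Zn) = 3.788 / 65.38 = 0.05794 mol; n(e⁻) = 2 × 0.05794 = 0.1159 mol
Q = 0.1159 × 96485 / 0.694 = 16110 C
t = 16110 / 1.98 = 8136 s = 2.26 h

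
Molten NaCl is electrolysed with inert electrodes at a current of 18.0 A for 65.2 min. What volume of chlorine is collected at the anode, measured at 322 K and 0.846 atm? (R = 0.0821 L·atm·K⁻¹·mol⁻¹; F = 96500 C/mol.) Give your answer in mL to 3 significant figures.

Q = It = 18.0 × 3912 = 70420 C
n(e⁻) = Q/F = 70420/96500 = 0.7297 mol
2Cl⁻ → Cl₂ + 2e⁻, so n(Cl₂) = 0.7297 / 2 = 0.3649 mol
V = nRT/P = 0.3649 × 0.0821 × 322 / 0.846 = 11.40 L
= 11400 mL

11400 mL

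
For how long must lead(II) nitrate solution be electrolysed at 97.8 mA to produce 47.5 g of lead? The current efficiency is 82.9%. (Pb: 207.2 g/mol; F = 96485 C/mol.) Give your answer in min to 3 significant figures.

9090 min

n(Pb) = 47.5 / 207.2 = 0.2292 mol
Pb²⁺ + 2e⁻ → Pb, so n(e⁻) = 2 × 0.2292 = 0.4584 mol
Q = 0.4584 × 96485 / 0.829 = 53350 C
t = Q / I = 53350 / 0.0978 = 5.455×10^5 s = 9090 min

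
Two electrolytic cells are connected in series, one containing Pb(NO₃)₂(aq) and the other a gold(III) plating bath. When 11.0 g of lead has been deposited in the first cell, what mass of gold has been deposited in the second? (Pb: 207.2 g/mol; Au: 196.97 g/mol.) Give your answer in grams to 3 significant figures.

n(Pb) = 11.0 / 207.2 = 0.05309 mol
Pb²⁺ + 2e⁻ → Pb, so n(e⁻) = 2 × 0.05309 = 0.1062 mol
Same current for the same time ⇒ same n(e⁻) = 0.1062 mol in both cells.
Au³⁺ + 3e⁻ → Au, so n(Au) = 0.1062 / 3 = 0.03540 mol
m(Au) = 0.03540 × 196.97 = 6.97 g

6.97 g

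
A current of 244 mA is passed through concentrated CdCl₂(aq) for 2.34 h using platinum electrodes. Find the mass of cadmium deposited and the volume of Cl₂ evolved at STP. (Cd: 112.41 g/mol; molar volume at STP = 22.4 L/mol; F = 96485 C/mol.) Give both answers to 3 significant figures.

1.20 g Cd; 0.239 L Cl₂

Q = 0.244 × 8424 = 2055 C; n(e⁻) = 2055 / 96485 = 0.02130 mol
Cathode: Cd²⁺ + 2e⁻ → Cd → n(Cd) = 0.02130/2 = 0.01065 mol → 1.20 g
Anode: 2Cl⁻ → Cl₂ + 2e⁻ → n(Cl₂) = 0.02130/2 = 0.01065 mol → 0.239 L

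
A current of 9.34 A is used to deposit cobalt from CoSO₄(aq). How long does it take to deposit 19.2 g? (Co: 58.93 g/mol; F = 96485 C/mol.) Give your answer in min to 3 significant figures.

n(Co) = 19.2 / 58.93 = 0.3258 mol
Co²⁺ + 2e⁻ → Co, so n(e⁻) = 2 × 0.3258 = 0.6516 mol
Q = 0.6516 × 96485 = 62870 C
t = Q / I = 62870 / 9.34 = 6731 s = 112 min

112 min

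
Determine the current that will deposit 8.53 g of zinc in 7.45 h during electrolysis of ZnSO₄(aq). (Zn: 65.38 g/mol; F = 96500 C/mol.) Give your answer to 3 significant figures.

n(Zn) = 8.53 / 65.38 = 0.1305 mol
Zn²⁺ + 2e⁻ → Zn, so n(e⁻) = 2 × 0.1305 = 0.2610 mol
Q = 0.2610 × 96500 = 25190 C
I = Q / t = 25190 / 26820 s = 0.939 A

0.939 A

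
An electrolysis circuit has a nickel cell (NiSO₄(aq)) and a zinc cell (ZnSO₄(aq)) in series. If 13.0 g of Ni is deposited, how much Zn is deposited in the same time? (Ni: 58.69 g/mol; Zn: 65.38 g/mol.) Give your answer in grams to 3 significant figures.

n(Ni) = 13.0 / 58.69 = 0.2215 mol
Ni²⁺ + 2e⁻ → Ni, so n(e⁻) = 2 × 0.2215 = 0.4430 mol
The cells are in series, so the same charge (and hence the same n(e⁻) = 0.4430 mol) passes through both.
Zn²⁺ + 2e⁻ → Zn, so n(Zn) = 0.4430 / 2 = 0.2215 mol
m(Zn) = 0.2215 × 65.38 = 14.5 g

14.5 g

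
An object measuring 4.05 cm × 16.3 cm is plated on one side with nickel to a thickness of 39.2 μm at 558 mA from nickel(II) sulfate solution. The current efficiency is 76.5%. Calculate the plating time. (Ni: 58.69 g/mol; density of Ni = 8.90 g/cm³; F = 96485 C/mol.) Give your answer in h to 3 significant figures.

4.93 h

Plated area = 4.05 × 16.3 = 66.02 cm²
Volume = 66.02 × 39.2×10⁻⁴ cm = 0.2588 cm³
m(Ni) = 0.2588 × 8.90 = 2.303 g
n(Ni) = 2.303 / 58.69 = 0.03924 mol; n(e⁻) = 2 × 0.03924 = 0.07848 mol
Q = 0.07848 × 96485 / 0.765 = 9898 C
t = 9898 / 0.558 = 17740 s = 4.93 h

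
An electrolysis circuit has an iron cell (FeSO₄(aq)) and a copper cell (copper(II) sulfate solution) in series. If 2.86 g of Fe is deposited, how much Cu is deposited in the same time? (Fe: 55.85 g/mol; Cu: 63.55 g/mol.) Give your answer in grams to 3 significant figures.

n(Fe) = 2.86 / 55.85 = 0.05121 mol
Fe²⁺ + 2e⁻ → Fe, so n(e⁻) = 2 × 0.05121 = 0.1024 mol
In series, the same 0.1024 mol of electrons flows through the second cell.
Cu²⁺ + 2e⁻ → Cu, so n(Cu) = 0.1024 / 2 = 0.05120 mol
m(Cu) = 0.05120 × 63.55 = 3.25 g

3.25 g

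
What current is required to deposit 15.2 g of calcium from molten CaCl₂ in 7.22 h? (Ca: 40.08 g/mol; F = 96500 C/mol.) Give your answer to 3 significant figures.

2.82 A

n(Ca) = 15.2 / 40.08 = 0.3792 mol
Ca²⁺ + 2e⁻ → Ca, so n(e⁻) = 2 × 0.3792 = 0.7584 mol
Q = 0.7584 × 96500 = 73190 C
I = Q / t = 73190 / 25992 s = 2.82 A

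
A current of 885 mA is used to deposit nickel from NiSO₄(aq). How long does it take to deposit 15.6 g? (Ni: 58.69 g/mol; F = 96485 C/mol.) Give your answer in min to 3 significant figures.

n(Ni) = 15.6 / 58.69 = 0.2658 mol
Ni²⁺ + 2e⁻ → Ni, so n(e⁻) = 2 × 0.2658 = 0.5316 mol
Q = 0.5316 × 96485 = 51290 C
t = Q / I = 51290 / 0.885 = 57950 s = 966 min

966 min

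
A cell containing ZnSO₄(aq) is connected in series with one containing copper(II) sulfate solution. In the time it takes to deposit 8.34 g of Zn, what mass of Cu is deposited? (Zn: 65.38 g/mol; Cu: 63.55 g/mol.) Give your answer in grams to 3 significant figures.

8.11 g

n(Zn) = 8.34 / 65.38 = 0.1276 mol
Zn²⁺ + 2e⁻ → Zn, so n(e⁻) = 2 × 0.1276 = 0.2552 mol
Since the cells are in series, n(e⁻) in the Cu cell is also 0.2552 mol.
Cu²⁺ + 2e⁻ → Cu, so n(Cu) = 0.2552 / 2 = 0.1276 mol
m(Cu) = 0.1276 × 63.55 = 8.11 g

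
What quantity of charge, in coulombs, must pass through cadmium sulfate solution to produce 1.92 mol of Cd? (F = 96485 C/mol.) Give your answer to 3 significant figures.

Cd²⁺ + 2e⁻ → Cd, so n(e⁻) = 2 × 1.92 = 3.840 mol
Q = 3.840 × 96485 = 3.705×10^5 C

3.71×10^5 C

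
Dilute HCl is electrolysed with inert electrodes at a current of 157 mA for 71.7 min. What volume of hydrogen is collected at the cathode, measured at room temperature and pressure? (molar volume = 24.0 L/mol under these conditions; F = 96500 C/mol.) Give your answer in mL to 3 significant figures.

Q = It = 0.157 × 4302 = 675.4 C
n(e⁻) = 675.4 / 96500 = 0.006999 mol
2H⁺ + 2e⁻ → H₂, so n(H₂) = 0.006999 / 2 = 0.003500 mol
V = 0.003500 × 24.0 = 0.08400 L
= 84.0 mL

84.0 mL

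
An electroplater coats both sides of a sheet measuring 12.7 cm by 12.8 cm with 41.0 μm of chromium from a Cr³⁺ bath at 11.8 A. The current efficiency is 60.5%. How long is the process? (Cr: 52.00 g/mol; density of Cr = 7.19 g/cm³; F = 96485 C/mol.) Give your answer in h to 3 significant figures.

Plated area = 2 × 12.7 × 12.8 = 325.1 cm²
Volume = 325.1 × 41.0×10⁻⁴ cm = 1.333 cm³
m(Cr) = 1.333 × 7.19 = 9.584 g
n(Cr) = 9.584 / 52.00 = 0.1843 mol; n(e⁻) = 3 × 0.1843 = 0.5529 mol
Q = 0.5529 × 96485 / 0.605 = 88180 C
t = 88180 / 11.8 = 7473 s = 2.08 h

2.08 h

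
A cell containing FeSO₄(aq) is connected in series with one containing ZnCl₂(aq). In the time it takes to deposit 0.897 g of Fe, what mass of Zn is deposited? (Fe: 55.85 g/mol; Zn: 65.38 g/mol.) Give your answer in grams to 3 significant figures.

n(Fe) = 0.897 / 55.85 = 0.01606 mol
Fe²⁺ + 2e⁻ → Fe, so n(e⁻) = 2 × 0.01606 = 0.03212 mol
The cells are in series, so the same charge (and hence the same n(e⁻) = 0.03212 mol) passes through both.
Zn²⁺ + 2e⁻ → Zn, so n(Zn) = 0.03212 / 2 = 0.01606 mol
m(Zn) = 0.01606 × 65.38 = 1.05 g

1.05 g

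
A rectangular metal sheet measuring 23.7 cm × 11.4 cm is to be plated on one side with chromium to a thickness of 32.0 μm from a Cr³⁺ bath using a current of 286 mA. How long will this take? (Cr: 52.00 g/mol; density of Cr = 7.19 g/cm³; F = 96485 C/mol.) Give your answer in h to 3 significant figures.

33.6 h

Plated area = 23.7 × 11.4 = 270.2 cm²
Volume = 270.2 × 32.0×10⁻⁴ cm = 0.8646 cm³
m(Cr) = 0.8646 × 7.19 = 6.216 g
n(Cr) = 6.216 / 52.00 = 0.1195 mol; n(e⁻) = 3 × 0.1195 = 0.3585 mol
Q = 0.3585 × 96485 = 34590 C
t = 34590 / 0.286 = 1.209×10^5 s = 33.6 h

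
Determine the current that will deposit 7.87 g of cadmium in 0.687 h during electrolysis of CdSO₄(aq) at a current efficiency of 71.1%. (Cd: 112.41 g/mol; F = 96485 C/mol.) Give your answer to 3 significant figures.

n(Cd) = 7.87 / 112.41 = 0.07001 mol
Cd²⁺ + 2e⁻ → Cd, so n(e⁻) = 2 × 0.07001 = 0.1400 mol
Q = 0.1400 × 96485 / 0.711 = 19000 C
I = Q / t = 19000 / 2473.2 s = 7.68 A

7.68 A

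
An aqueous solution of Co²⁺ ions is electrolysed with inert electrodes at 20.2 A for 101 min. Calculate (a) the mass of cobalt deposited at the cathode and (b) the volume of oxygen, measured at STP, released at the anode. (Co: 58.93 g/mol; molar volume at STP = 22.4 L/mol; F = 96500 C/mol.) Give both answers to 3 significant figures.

Q = 20.2 × 6060 = 1.224×10^5 C; n(e⁻) = 1.224×10^5 / 96500 = 1.268 mol
Cathode: Co²⁺ + 2e⁻ → Co → n(Co) = 1.268/2 = 0.6340 mol → 37.4 g
Anode: 2H₂O → O₂ + 4H⁺ + 4e⁻ → n(O₂) = 1.268/4 = 0.3170 mol → 7.10 L

37.4 g Co; 7.10 L O₂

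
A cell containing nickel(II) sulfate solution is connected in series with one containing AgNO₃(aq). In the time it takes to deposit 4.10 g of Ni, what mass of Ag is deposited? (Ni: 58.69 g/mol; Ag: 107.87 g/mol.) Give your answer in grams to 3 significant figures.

15.1 g

n(Ni) = 4.10 / 58.69 = 0.06986 mol
Ni²⁺ + 2e⁻ → Ni, so n(e⁻) = 2 × 0.06986 = 0.1397 mol
Since the cells are in series, n(e⁻) in the Ag cell is also 0.1397 mol.
Ag⁺ + e⁻ → Ag, so n(Ag) = 0.1397 mol
m(Ag) = 0.1397 × 107.87 = 15.1 g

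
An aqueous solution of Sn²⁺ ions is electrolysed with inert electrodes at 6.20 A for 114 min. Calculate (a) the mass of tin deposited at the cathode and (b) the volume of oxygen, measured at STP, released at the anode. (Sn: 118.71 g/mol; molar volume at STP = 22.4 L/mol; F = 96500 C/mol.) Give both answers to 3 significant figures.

Q = 6.20 × 6840 = 42410 C; n(e⁻) = 42410 / 96500 = 0.4395 mol
Cathode: Sn²⁺ + 2e⁻ → Sn → n(Sn) = 0.4395/2 = 0.2198 mol → 26.1 g
Anode: 2H₂O → O₂ + 4H⁺ + 4e⁻ → n(O₂) = 0.4395/4 = 0.1099 mol → 2.46 L

26.1 g Sn; 2.46 L O₂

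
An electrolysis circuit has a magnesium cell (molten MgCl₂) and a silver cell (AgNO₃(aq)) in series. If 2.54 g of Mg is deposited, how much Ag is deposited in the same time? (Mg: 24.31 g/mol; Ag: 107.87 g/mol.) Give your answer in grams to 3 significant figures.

n(Mg) = 2.54 / 24.31 = 0.1045 mol
Mg²⁺ + 2e⁻ → Mg, so n(e⁻) = 2 × 0.1045 = 0.2090 mol
Since the cells are in series, n(e⁻) in the Ag cell is also 0.2090 mol.
Ag⁺ + e⁻ → Ag, so n(Ag) = 0.2090 mol
m(Ag) = 0.2090 × 107.87 = 22.5 g

22.5 g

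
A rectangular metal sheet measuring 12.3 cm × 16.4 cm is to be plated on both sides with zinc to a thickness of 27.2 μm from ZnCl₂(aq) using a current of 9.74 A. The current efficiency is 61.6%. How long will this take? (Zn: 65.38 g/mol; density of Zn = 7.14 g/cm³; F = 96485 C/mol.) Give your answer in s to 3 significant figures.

3850 s

Plated area = 2 × 12.3 × 16.4 = 403.4 cm²
Volume = 403.4 × 27.2×10⁻⁴ cm = 1.097 cm³
m(Zn) = 1.097 × 7.14 = 7.833 g
n(Zn) = 7.833 / 65.38 = 0.1198 mol; n(e⁻) = 2 × 0.1198 = 0.2396 mol
Q = 0.2396 × 96485 / 0.616 = 37530 C
t = 37530 / 9.74 = 3853 s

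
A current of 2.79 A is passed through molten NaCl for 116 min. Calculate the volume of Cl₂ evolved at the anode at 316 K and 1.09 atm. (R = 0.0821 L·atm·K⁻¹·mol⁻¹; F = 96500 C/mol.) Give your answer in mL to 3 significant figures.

Charge passed = 2.79 × 6960 = 19420 C
Moles of electrons = 19420 / 96500 = 0.2012 mol
2Cl⁻ → Cl₂ + 2e⁻, so n(Cl₂) = 0.2012 / 2 = 0.1006 mol
V = nRT/P = 0.1006 × 0.0821 × 316 / 1.09 = 2.394 L
= 2390 mL

2390 mL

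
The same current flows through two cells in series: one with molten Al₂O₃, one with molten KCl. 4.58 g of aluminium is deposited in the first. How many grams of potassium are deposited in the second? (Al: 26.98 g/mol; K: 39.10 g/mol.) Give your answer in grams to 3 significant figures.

19.9 g

n(Al) = 4.58 / 26.98 = 0.1698 mol
Al³⁺ + 3e⁻ → Al, so n(e⁻) = 3 × 0.1698 = 0.5094 mol
The cells are in series, so the same charge (and hence the same n(e⁻) = 0.5094 mol) passes through both.
K⁺ + e⁻ → K, so n(K) = 0.5094 mol
m(K) = 0.5094 × 39.10 = 19.9 g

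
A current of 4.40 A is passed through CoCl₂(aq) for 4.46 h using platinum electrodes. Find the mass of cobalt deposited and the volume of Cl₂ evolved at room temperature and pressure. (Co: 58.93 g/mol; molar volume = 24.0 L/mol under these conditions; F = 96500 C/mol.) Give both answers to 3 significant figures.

21.6 g Co; 8.79 L Cl₂

Q = 4.40 × 16056 = 70650 C; n(e⁻) = 70650 / 96500 = 0.7321 mol
Cathode: Co²⁺ + 2e⁻ → Co → n(Co) = 0.7321/2 = 0.3661 mol → 21.6 g
Anode: 2Cl⁻ → Cl₂ + 2e⁻ → n(Cl₂) = 0.7321/2 = 0.3661 mol → 8.79 L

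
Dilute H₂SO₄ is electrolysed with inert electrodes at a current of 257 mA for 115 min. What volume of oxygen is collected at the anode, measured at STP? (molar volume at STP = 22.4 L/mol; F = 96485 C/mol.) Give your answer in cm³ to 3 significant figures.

Q = 0.257 A × 6900 s = 1773 C
n(e⁻) = 1773 / 96485 = 0.01838 mol
2H₂O → O₂ + 4H⁺ + 4e⁻, so n(O₂) = 0.01838 / 4 = 0.004595 mol
V = 0.004595 × 22.4 = 0.1029 L
= 103 cm³

103 cm³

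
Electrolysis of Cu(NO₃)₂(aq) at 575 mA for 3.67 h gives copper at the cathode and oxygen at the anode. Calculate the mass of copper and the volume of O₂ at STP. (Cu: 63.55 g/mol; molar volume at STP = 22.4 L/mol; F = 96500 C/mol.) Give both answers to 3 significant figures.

2.50 g Cu; 0.441 L O₂

Q = 0.575 × 13212 = 7597 C; n(e⁻) = 7597 / 96500 = 0.07873 mol
Cathode: Cu²⁺ + 2e⁻ → Cu → n(Cu) = 0.07873/2 = 0.03937 mol → 2.50 g
Anode: 2H₂O → O₂ + 4H⁺ + 4e⁻ → n(O₂) = 0.07873/4 = 0.01968 mol → 0.441 L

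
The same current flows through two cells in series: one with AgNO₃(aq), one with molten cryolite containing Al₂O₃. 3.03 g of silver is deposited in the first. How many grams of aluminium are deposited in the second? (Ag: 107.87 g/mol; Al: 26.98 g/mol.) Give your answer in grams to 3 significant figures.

0.253 g

n(Ag) = 3.03 / 107.87 = 0.02809 mol
Ag⁺ + e⁻ → Ag, so n(e⁻) = 0.02809 mol
In series, the same 0.02809 mol of electrons flows through the second cell.
Al³⁺ + 3e⁻ → Al, so n(Al) = 0.02809 / 3 = 0.009363 mol
m(Al) = 0.009363 × 26.98 = 0.253 g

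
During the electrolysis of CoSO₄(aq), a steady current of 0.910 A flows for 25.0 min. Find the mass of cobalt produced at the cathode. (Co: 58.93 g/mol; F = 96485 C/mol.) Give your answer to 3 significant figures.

0.417 g

Q = It = 0.910 × 1500 = 1365 C
Moles of electrons = 1365 / 96485 = 0.01415 mol
Co²⁺ + 2e⁻ → Co, so n(Co) = 0.01415 / 2 = 0.007075 mol
m = 0.007075 × 58.93 = 0.417 g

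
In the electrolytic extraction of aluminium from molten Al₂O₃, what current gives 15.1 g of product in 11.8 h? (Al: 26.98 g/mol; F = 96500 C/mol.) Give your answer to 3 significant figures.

n(Al) = 15.1 / 26.98 = 0.5597 mol
Al³⁺ + 3e⁻ → Al, so n(e⁻) = 3 × 0.5597 = 1.679 mol
Q = 1.679 × 96500 = 1.620×10^5 C
I = Q / t = 1.620×10^5 / 42480 s = 3.81 A

3.81 A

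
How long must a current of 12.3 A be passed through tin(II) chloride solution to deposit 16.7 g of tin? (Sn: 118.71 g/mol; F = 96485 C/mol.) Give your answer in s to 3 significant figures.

n(Sn) = 16.7 / 118.71 = 0.1407 mol
Sn²⁺ + 2e⁻ → Sn, so n(e⁻) = 2 × 0.1407 = 0.2814 mol
Q = 0.2814 × 96485 = 27150 C
t = Q / I = 27150 / 12.3 = 2207 s

2210 s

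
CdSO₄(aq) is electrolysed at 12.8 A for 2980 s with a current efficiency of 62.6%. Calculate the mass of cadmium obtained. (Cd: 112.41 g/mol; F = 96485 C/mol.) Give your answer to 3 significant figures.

13.9 g

Q = 12.8 × 2980 = 38140 C
n(e⁻) = 38140 / 96485 = 0.3953 mol
Cd²⁺ + 2e⁻ → Cd, so theoretical m(Cd) = 0.1977 × 112.41 = 22.22 g
Actual mass = 62.6% × 22.22 = 13.9 g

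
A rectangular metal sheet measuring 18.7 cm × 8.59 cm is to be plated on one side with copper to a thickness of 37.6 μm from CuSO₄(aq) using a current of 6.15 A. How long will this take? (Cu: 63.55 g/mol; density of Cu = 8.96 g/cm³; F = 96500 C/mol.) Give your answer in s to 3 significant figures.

Plated area = 18.7 × 8.59 = 160.6 cm²
Volume = 160.6 × 37.6×10⁻⁴ cm = 0.6039 cm³
m(Cu) = 0.6039 × 8.96 = 5.411 g
n(Cu) = 5.411 / 63.55 = 0.08515 mol; n(e⁻) = 2 × 0.08515 = 0.1703 mol
Q = 0.1703 × 96500 = 16430 C
t = 16430 / 6.15 = 2672 s

2670 s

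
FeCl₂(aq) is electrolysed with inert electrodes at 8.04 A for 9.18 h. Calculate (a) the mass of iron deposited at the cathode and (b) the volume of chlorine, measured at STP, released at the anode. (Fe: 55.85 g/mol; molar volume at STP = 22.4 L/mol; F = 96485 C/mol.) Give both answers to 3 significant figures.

76.9 g Fe; 30.8 L Cl₂

Q = 8.04 × 33048 = 2.657×10^5 C; n(e⁻) = 2.657×10^5 / 96485 = 2.754 mol
Cathode: Fe²⁺ + 2e⁻ → Fe → n(Fe) = 2.754/2 = 1.377 mol → 76.9 g
Anode: 2Cl⁻ → Cl₂ + 2e⁻ → n(Cl₂) = 2.754/2 = 1.377 mol → 30.8 L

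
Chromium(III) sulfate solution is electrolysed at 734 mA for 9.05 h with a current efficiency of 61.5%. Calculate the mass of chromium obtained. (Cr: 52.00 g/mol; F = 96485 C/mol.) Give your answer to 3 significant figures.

2.64 g

Q = 0.734 × 32580 = 23910 C
n(e⁻) = 23910 / 96485 = 0.2478 mol
Cr³⁺ + 3e⁻ → Cr, so theoretical m(Cr) = 0.08260 × 52.00 = 4.295 g
Actual mass = 61.5% × 4.295 = 2.64 g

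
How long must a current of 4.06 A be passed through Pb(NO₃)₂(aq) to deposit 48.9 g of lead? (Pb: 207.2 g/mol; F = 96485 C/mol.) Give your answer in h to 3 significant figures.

n(Pb) = 48.9 / 207.2 = 0.2360 mol
Pb²⁺ + 2e⁻ → Pb, so n(e⁻) = 2 × 0.2360 = 0.4720 mol
Q = 0.4720 × 96485 = 45540 C
t = Q / I = 45540 / 4.06 = 11220 s = 3.12 h

3.12 h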